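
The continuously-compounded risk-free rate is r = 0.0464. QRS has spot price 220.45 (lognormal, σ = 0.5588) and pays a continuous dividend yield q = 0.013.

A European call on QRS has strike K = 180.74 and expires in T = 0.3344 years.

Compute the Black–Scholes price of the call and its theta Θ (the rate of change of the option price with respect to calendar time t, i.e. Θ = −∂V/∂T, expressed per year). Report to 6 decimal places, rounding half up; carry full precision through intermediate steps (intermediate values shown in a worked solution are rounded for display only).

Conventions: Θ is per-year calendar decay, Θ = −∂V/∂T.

σ√T = 0.5588·√0.3344 = 0.323139
d₁ = (ln(S/K) + (r−q+σ²/2)T) / (σ√T) = (ln(220.45/180.74) + (0.0464−0.013+0.5588²/2)·0.3344) / 0.323139 = (0.198611 + 0.063378) / 0.323139 = 0.810765
d₂ = d₁ − σ√T = 0.810765 − 0.323139 = 0.487626
e^{−rT} = 0.984604
e^{−qT} = 0.995662
N(d₁) = 0.791250,  N(d₂) = 0.687092
Call price V = S·e^{−qT}·N(d₁) − K·e^{−rT}·N(d₂) = 173.674331 − 122.273087 = 51.401245
φ(d₁) = (1/√(2π))·e^{−d₁²/2} = 0.287191
Θ = −S·e^{−qT}·φ(d₁)·σ/(2√T) + q·S·e^{−qT}·N(d₁) − r·K·e^{−rT}·N(d₂) = −30.456924 + 2.257766 − 5.673471 = -33.872629

price = 51.401245
Θ = -33.872629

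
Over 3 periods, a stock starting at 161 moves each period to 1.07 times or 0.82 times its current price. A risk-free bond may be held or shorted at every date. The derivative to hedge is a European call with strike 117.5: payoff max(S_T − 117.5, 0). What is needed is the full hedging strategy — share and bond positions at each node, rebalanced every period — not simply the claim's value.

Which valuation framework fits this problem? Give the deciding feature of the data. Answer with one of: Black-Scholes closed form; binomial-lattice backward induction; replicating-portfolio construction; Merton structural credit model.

Key observation: since the answer must list Δ and B at each node of the 1.07/0.82 lattice on 161, the replicating-portfolio method — solving the two-state system at every node — is the one that applies.

framework: replicating-portfolio construction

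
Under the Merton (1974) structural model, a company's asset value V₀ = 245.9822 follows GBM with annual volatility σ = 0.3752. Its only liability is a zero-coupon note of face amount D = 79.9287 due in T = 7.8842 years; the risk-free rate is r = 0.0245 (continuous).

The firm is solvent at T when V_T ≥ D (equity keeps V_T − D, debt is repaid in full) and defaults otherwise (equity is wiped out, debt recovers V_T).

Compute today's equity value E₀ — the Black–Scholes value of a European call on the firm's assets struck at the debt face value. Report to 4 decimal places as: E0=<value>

Equity is a call on the firm's assets struck at D = 79.9287:
d₁ = [ln(V₀/D) + (r + σ²/2)T] / (σ√T)
   = [ln(245.9822/79.9287) + (0.0245 + 0.5·0.3752²)·7.8842] / (0.3752·√7.8842)
   = [1.124124 + 0.748112] / 1.053517 = 1.777129
d₂ = d₁ − σ√T = 1.777129 − 1.053517 = 0.723612
N(d₁) = 0.962227,  N(d₂) = 0.765348,  e^(−rT) = 0.824348
E₀ = V₀·N(d₁) − D·e^(−rT)·N(d₂)
   = 245.9822·0.962227 − 79.9287·0.824348·0.765348 = 186.262549

E0=186.2625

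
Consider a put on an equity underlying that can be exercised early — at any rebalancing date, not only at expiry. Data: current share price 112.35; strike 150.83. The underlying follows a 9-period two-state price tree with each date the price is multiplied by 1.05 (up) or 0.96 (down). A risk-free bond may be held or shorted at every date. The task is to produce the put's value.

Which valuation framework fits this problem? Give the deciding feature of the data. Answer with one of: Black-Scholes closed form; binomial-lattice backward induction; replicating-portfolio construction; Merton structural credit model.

Key observation: an American put (K = 150.83, S₀ = 112.35) on a 9-date tree has no closed form — the optimal stopping decision is embedded and must be resolved recursively from expiry.

framework: binomial-lattice backward induction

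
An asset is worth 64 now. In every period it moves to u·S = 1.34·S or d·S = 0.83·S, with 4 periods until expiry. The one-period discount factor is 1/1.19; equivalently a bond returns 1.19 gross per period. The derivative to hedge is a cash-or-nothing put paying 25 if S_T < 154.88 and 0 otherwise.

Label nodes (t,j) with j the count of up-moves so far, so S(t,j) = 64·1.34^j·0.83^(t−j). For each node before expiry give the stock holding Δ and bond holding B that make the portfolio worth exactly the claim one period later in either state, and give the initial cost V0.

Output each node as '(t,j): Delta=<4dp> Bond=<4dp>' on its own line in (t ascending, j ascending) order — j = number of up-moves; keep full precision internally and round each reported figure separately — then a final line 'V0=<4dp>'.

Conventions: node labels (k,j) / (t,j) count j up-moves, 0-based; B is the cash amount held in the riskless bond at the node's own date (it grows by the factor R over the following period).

(0,0): Delta=-0.1599 Bond=19.6028
(1,0): Delta=0.0000 Bond=14.8354
(1,1): Delta=-0.2011 Bond=26.8656
(2,0): Delta=0.0000 Bond=17.6541
(2,1): Delta=0.0000 Bond=17.6541
(2,2): Delta=-0.2530 Bond=37.9350
(3,0): Delta=0.0000 Bond=21.0084
(3,1): Delta=0.0000 Bond=21.0084
(3,2): Delta=0.0000 Bond=21.0084
(3,3): Delta=-0.3183 Bond=55.1986
V0=9.3716

Arbitrage-free pricing uses the up-move probability p* = (R−d)/(u−d) = 0.7059, discounting each step at R = 1.19.
Payoffs at expiry: V(4,0)=25.0000, V(4,1)=25.0000, V(4,2)=25.0000, V(4,3)=25.0000, V(4,4)=0.0000
Node (3,0) S=36.5944: V=(p*·25.0000+(1−p*)·25.0000)/1.19=21.0084; Δ=(25.0000−25.0000)/(49.0365−30.3733)=0.0000; B=V−Δ·S=21.0084
Node (3,1) S=59.0801: V=(p*·25.0000+(1−p*)·25.0000)/1.19=21.0084; Δ=(25.0000−25.0000)/(79.1673−49.0365)=0.0000; B=V−Δ·S=21.0084
Node (3,2) S=95.3823: V=(p*·25.0000+(1−p*)·25.0000)/1.19=21.0084; Δ=(25.0000−25.0000)/(127.8122−79.1673)=0.0000; B=V−Δ·S=21.0084
Node (3,3) S=153.9907: V=(p*·0.0000+(1−p*)·25.0000)/1.19=6.1789; Δ=(0.0000−25.0000)/(206.3475−127.8122)=-0.3183; B=V−Δ·S=55.1986
Node (2,0) S=44.0896: V=(p*·21.0084+(1−p*)·21.0084)/1.19=17.6541; Δ=(21.0084−21.0084)/(59.0801−36.5944)=0.0000; B=V−Δ·S=17.6541
Node (2,1) S=71.1808: V=(p*·21.0084+(1−p*)·21.0084)/1.19=17.6541; Δ=(21.0084−21.0084)/(95.3823−59.0801)=0.0000; B=V−Δ·S=17.6541
Node (2,2) S=114.9184: V=(p*·6.1789+(1−p*)·21.0084)/1.19=8.8576; Δ=(6.1789−21.0084)/(153.9907−95.3823)=-0.2530; B=V−Δ·S=37.9350
Node (1,0) S=53.1200: V=(p*·17.6541+(1−p*)·17.6541)/1.19=14.8354; Δ=(17.6541−17.6541)/(71.1808−44.0896)=0.0000; B=V−Δ·S=14.8354
Node (1,1) S=85.7600: V=(p*·8.8576+(1−p*)·17.6541)/1.19=9.6175; Δ=(8.8576−17.6541)/(114.9184−71.1808)=-0.2011; B=V−Δ·S=26.8656
Node (0,0) S=64.0000: V=(p*·9.6175+(1−p*)·14.8354)/1.19=9.3716; Δ=(9.6175−14.8354)/(85.7600−53.1200)=-0.1599; B=V−Δ·S=19.6028
As a check, the time-0 holding Δ(0,0)·S0 + B(0,0) comes to 9.3716 — exactly V0.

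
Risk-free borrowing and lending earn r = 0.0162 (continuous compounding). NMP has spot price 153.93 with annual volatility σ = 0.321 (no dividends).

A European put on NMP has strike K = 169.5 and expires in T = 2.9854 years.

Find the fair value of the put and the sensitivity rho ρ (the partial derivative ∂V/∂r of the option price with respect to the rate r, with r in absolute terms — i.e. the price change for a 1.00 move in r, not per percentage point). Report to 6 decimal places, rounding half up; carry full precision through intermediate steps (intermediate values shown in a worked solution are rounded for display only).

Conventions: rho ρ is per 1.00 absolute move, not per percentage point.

σ√T = 0.321·√2.9854 = 0.554634
d₁ = (ln(S/K) + (r+σ²/2)T) / (σ√T) = (ln(153.93/169.5) + (0.0162+0.321²/2)·2.9854) / 0.554634 = (-0.096355 + 0.202173) / 0.554634 = 0.190789
d₂ = d₁ − σ√T = 0.190789 − 0.554634 = -0.363845
e^{−rT} = 0.952787
N(−d₁) = 0.424346,  N(−d₂) = 0.642013
Put price V = K·e^{−rT}·N(−d₂) − S·N(−d₁) = 103.683500 − 65.319519 = 38.363981
ρ = −K·T·e^{−rT}·N(−d₂) = -309.536721

price = 38.363981
ρ = -309.536721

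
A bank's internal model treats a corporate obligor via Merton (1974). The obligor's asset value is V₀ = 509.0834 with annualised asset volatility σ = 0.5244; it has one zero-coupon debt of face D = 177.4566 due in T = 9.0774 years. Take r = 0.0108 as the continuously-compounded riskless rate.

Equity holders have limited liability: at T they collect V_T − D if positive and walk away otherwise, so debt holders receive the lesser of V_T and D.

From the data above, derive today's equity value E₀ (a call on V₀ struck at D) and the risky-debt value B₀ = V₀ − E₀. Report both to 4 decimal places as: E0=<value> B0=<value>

E0=399.7751 B0=109.3083

Work the structural quantities from V₀ = 509.0834 against face 177.4566:
d₁ = [ln(V₀/D) + (r + σ²/2)T] / (σ√T)
   = [ln(509.0834/177.4566) + (0.0108 + 0.5·0.5244²)·9.0774] / (0.5244·√9.0774)
   = [1.053886 + 1.346157] / 1.579950 = 1.519062
d₂ = d₁ − σ√T = 1.519062 − 1.579950 = -0.060888
N(d₁) = 0.935627,  N(d₂) = 0.475724,  e^(−rT) = 0.906616
E₀ = V₀·N(d₁) − D·e^(−rT)·N(d₂)
   = 509.0834·0.935627 − 177.4566·0.906616·0.475724 = 399.775052
B₀ = V₀ − E₀ = 509.0834 − 399.775052 = 109.308348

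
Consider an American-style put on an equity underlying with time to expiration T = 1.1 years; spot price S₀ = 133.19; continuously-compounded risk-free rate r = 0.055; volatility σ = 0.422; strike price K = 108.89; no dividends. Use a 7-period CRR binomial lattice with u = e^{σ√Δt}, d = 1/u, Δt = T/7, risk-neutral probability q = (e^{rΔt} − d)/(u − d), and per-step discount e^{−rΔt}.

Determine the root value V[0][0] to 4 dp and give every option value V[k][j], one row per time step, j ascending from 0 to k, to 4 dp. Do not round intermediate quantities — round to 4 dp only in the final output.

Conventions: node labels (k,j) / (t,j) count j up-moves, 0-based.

Δt=0.15714, u=1.18209, d=0.84596, q=0.48410, disc=e^(-rΔt)=0.99139
k=7 terminal: V=max(K-S,0) → 67.5936 51.1849 28.2562 0.0000 0.0000 0.0000 0.0000 0.0000
k=6: j=0 S=48.8161 intr=60.0739 cont=59.1368 V=60.0739[EX]; j=1 S=68.2128 intr=40.6772 cont=39.7401 V=40.6772[EX]; j=2 S=95.3167 intr=13.5733 cont=14.4519 V=14.4519[hold]; j=3 S=133.1900 intr=0.0000 cont=0.0000 V=0.0000[hold]; j=4 S=186.1120 intr=0.0000 cont=0.0000 V=0.0000[hold]; j=5 S=260.0622 intr=0.0000 cont=0.0000 V=0.0000[hold]; j=6 S=363.3960 intr=0.0000 cont=0.0000 V=0.0000[hold]
k=5: j=0 S=57.7051 intr=51.1849 cont=50.2478 V=51.1849[EX]; j=1 S=80.6338 intr=28.2562 cont=27.7407 V=28.2562[EX]; j=2 S=112.6731 intr=0.0000 cont=7.3916 V=7.3916[hold]; j=3 S=157.4429 intr=0.0000 cont=0.0000 V=0.0000[hold]; j=4 S=220.0016 intr=0.0000 cont=0.0000 V=0.0000[hold]; j=5 S=307.4176 intr=0.0000 cont=0.0000 V=0.0000[hold]
k=4: j=0 S=68.2128 intr=40.6772 cont=39.7401 V=40.6772[EX]; j=1 S=95.3167 intr=13.5733 cont=17.9994 V=17.9994[hold]; j=2 S=133.1900 intr=0.0000 cont=3.7805 V=3.7805[hold]; j=3 S=186.1120 intr=0.0000 cont=0.0000 V=0.0000[hold]; j=4 S=260.0622 intr=0.0000 cont=0.0000 V=0.0000[hold]
k=3: j=0 S=80.6338 intr=28.2562 cont=29.4433 V=29.4433[hold]; j=1 S=112.6731 intr=0.0000 cont=11.0204 V=11.0204[hold]; j=2 S=157.4429 intr=0.0000 cont=1.9336 V=1.9336[hold]; j=3 S=220.0016 intr=0.0000 cont=0.0000 V=0.0000[hold]
k=2: j=0 S=95.3167 intr=13.5733 cont=20.3481 V=20.3481[hold]; j=1 S=133.1900 intr=0.0000 cont=6.5645 V=6.5645[hold]; j=2 S=186.1120 intr=0.0000 cont=0.9890 V=0.9890[hold]
k=1: j=0 S=112.6731 intr=0.0000 cont=13.5578 V=13.5578[hold]; j=1 S=157.4429 intr=0.0000 cont=3.8321 V=3.8321[hold]
k=0: j=0 S=133.1900 intr=0.0000 cont=8.7734 V=8.7734[hold]

price = 8.7734
tree:
8.7734
13.5578 3.8321
20.3481 6.5645 0.9890
29.4433 11.0204 1.9336 0.0000
40.6772 17.9994 3.7805 0.0000 0.0000
51.1849 28.2562 7.3916 0.0000 0.0000 0.0000
60.0739 40.6772 14.4519 0.0000 0.0000 0.0000 0.0000
67.5936 51.1849 28.2562 0.0000 0.0000 0.0000 0.0000 0.0000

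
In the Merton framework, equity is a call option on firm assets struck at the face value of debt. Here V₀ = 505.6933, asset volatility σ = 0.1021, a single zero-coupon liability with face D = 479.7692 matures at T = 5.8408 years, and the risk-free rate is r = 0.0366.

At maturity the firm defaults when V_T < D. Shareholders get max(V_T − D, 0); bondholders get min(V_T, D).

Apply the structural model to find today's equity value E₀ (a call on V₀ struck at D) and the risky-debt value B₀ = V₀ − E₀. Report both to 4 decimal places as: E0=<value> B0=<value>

E0=126.0276 B0=379.6657

Equity is a call on the firm's assets struck at D = 479.7692:
d₁ = [ln(V₀/D) + (r + σ²/2)T] / (σ√T)
   = [ln(505.6933/479.7692) + (0.0366 + 0.5·0.1021²)·5.8408] / (0.1021·√5.8408)
   = [0.052625 + 0.244217] / 0.246753 = 1.202994
d₂ = d₁ − σ√T = 1.202994 − 0.246753 = 0.956241
N(d₁) = 0.885511,  N(d₂) = 0.830525,  e^(−rT) = 0.807531
E₀ = V₀·N(d₁) − D·e^(−rT)·N(d₂)
   = 505.6933·0.885511 − 479.7692·0.807531·0.830525 = 126.027648
B₀ = V₀ − E₀ = 505.6933 − 126.027648 = 379.665652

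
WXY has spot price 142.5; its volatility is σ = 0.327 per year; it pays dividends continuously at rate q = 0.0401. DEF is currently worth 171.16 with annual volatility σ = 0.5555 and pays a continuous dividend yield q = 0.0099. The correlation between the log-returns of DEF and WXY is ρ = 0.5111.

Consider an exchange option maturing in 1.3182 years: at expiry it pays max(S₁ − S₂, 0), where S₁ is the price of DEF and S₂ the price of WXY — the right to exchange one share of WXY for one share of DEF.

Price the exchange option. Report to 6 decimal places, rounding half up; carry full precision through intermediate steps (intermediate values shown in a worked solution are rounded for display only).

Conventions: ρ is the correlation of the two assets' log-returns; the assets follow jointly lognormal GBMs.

exchange price = 52.451481

σ_eff = √(σ₁² + σ₂² − 2ρσ₁σ₂) = √(0.5555² + 0.327² − 2·0.5111·0.5555·0.327) = 0.479404
d₁ = (ln(S₁/S₂) + (q₂ − q₁ + σ_eff²/2)T) / (σ_eff√T) = (ln(171.16/142.5) + (0.0401 − 0.0099 + 0.114914)·1.3182) / 0.550418 = 0.680476
d₂ = d₁ − σ_eff√T = 0.680476 − 0.550418 = 0.130059
N(d₁) = 0.751899,  N(d₂) = 0.551740
V = S₁·e^{−q₁T}·N(d₁) − S₂·e^{−q₂T}·N(d₂) = 127.026380 − 74.574899 = 52.451481
Key observation: pricing in WXY-units makes this a unit-strike call on the ratio S₁/S₂ — the risk-free rate cancels and cannot affect the value.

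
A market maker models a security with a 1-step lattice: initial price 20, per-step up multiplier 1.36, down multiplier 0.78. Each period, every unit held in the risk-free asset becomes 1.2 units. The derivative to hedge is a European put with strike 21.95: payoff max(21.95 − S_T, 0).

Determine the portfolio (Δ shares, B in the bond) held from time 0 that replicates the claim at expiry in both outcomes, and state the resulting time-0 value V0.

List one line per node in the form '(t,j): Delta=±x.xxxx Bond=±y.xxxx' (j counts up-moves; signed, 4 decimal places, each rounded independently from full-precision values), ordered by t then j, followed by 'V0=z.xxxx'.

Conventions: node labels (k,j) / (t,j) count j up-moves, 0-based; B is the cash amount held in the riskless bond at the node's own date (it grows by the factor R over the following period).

Under the risk-neutral measure, an up-move has probability p* = (R−d)/(u−d) = 0.7241 and values discount at R = 1.2.
Payoffs at expiry: V(1,0)=6.3500, V(1,1)=0.0000
(0,0): S=20.0000. Δ = (V_up−V_dn)/(S_up−S_dn) = (0.0000−6.3500)/(27.2000−15.6000) = -0.5474. V = [p*·0.0000 + (1−p*)·6.3500]/1.2 = 1.4598. B = V − Δ·S = 12.4080.
Check: Δ(0,0)·S0 + B(0,0) = 1.4598 = V0.

(0,0): Delta=-0.5474 Bond=12.4080
V0=1.4598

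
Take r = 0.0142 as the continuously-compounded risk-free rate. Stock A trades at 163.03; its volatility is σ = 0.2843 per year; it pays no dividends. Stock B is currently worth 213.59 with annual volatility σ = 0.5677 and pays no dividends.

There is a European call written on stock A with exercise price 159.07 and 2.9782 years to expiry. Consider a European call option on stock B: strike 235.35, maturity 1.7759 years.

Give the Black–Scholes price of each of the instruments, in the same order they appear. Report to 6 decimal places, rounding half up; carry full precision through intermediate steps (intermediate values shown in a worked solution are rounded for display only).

price(stock A call K=159.07) = 36.122484
price(stock B call K=235.35) = 57.633042

[stock A call K=159.07]
σ√T = 0.2843·√2.9782 = 0.490630
d₁ = (ln(S/K) + (r+σ²/2)T) / (σ√T) = (ln(163.03/159.07) + (0.0142+0.2843²/2)·2.9782) / 0.490630 = (0.024590 + 0.162649) / 0.490630 = 0.381630
d₂ = d₁ − σ√T = 0.381630 − 0.490630 = -0.109000
e^{−rT} = 0.958591
N(d₁) = 0.648632,  N(d₂) = 0.456601
price = S·N(d₁) − K·e^{−rT}·N(d₂) = 105.746495 − 69.624011 = 36.122484
[stock B call K=235.35]
σ√T = 0.5677·√1.7759 = 0.756533
d₁ = (ln(S/K) + (r+σ²/2)T) / (σ√T) = (ln(213.59/235.35) + (0.0142+0.5677²/2)·1.7759) / 0.756533 = (-0.097015 + 0.311389) / 0.756533 = 0.283363
d₂ = d₁ − σ√T = 0.283363 − 0.756533 = -0.473170
e^{−rT} = 0.975098
N(d₁) = 0.611551,  N(d₂) = 0.318046
price = S·N(d₁) − K·e^{−rT}·N(d₂) = 130.621132 − 72.988090 = 57.633042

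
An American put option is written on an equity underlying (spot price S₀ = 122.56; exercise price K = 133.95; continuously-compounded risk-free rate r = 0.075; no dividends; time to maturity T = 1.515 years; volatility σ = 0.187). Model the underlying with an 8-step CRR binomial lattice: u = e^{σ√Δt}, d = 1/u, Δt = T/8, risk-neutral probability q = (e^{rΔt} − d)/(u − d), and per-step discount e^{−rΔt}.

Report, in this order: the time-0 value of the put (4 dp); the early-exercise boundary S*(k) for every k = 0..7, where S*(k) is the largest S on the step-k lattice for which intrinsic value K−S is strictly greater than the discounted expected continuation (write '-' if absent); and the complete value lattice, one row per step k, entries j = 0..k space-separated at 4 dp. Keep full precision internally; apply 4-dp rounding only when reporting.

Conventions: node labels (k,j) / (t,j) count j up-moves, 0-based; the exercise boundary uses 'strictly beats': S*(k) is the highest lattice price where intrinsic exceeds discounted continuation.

Δt=0.18937, u=1.08478, d=0.92185, q=0.56746, disc=e^(-rΔt)=0.98590
k=8 terminal: V=max(K-S,0) → 70.0332 58.7360 45.4421 29.7985 11.3900 0.0000 0.0000 0.0000 0.0000
k=7: j=0 S=69.3357 intr=64.6143 cont=62.7252 V=64.6143[EX]; j=1 S=81.5906 intr=52.3594 cont=50.4703 V=52.3594[EX]; j=2 S=96.0116 intr=37.9384 cont=36.0493 V=37.9384[EX]; j=3 S=112.9814 intr=20.9686 cont=19.0795 V=20.9686[EX]; j=4 S=132.9506 intr=0.9994 cont=4.8572 V=4.8572[hold]; j=5 S=156.4494 intr=0.0000 cont=0.0000 V=0.0000[hold]; j=6 S=184.1014 intr=0.0000 cont=0.0000 V=0.0000[hold]; j=7 S=216.6409 intr=0.0000 cont=0.0000 V=0.0000[hold]  S*(7)=112.9814
k=6: j=0 S=75.2140 intr=58.7360 cont=56.8469 V=58.7360[EX]; j=1 S=88.5079 intr=45.4421 cont=43.5530 V=45.4421[EX]; j=2 S=104.1515 intr=29.7985 cont=27.9095 V=29.7985[EX]; j=3 S=122.5600 intr=11.3900 cont=11.6592 V=11.6592[hold]; j=4 S=144.2222 intr=0.0000 cont=2.0713 V=2.0713[hold]; j=5 S=169.7131 intr=0.0000 cont=0.0000 V=0.0000[hold]; j=6 S=199.7096 intr=0.0000 cont=0.0000 V=0.0000[hold]  S*(6)=104.1515
k=5: j=0 S=81.5906 intr=52.3594 cont=50.4703 V=52.3594[EX]; j=1 S=96.0116 intr=37.9384 cont=36.0493 V=37.9384[EX]; j=2 S=112.9814 intr=20.9686 cont=19.2301 V=20.9686[EX]; j=3 S=132.9506 intr=0.9994 cont=6.1308 V=6.1308[hold]; j=4 S=156.4494 intr=0.0000 cont=0.8833 V=0.8833[hold]; j=5 S=184.1014 intr=0.0000 cont=0.0000 V=0.0000[hold]  S*(5)=112.9814
k=4: j=0 S=88.5079 intr=45.4421 cont=43.5530 V=45.4421[EX]; j=1 S=104.1515 intr=29.7985 cont=27.9095 V=29.7985[EX]; j=2 S=122.5600 intr=11.3900 cont=12.3717 V=12.3717[hold]; j=3 S=144.2222 intr=0.0000 cont=3.1086 V=3.1086[hold]; j=4 S=169.7131 intr=0.0000 cont=0.3767 V=0.3767[hold]  S*(4)=104.1515
k=3: j=0 S=96.0116 intr=37.9384 cont=36.0493 V=37.9384[EX]; j=1 S=112.9814 intr=20.9686 cont=19.6287 V=20.9686[EX]; j=2 S=132.9506 intr=0.9994 cont=7.0149 V=7.0149[hold]; j=3 S=156.4494 intr=0.0000 cont=1.5363 V=1.5363[hold]  S*(3)=112.9814
k=2: j=0 S=104.1515 intr=29.7985 cont=27.9095 V=29.7985[EX]; j=1 S=122.5600 intr=11.3900 cont=12.8664 V=12.8664[hold]; j=2 S=144.2222 intr=0.0000 cont=3.8510 V=3.8510[hold]  S*(2)=104.1515
k=1: j=0 S=112.9814 intr=20.9686 cont=19.9055 V=20.9686[EX]; j=1 S=132.9506 intr=0.9994 cont=7.6412 V=7.6412[hold]  S*(1)=112.9814
k=0: j=0 S=122.5600 intr=11.3900 cont=13.2168 V=13.2168[hold]  S*(0)=-

price = 13.2168
boundary = - 112.9814 104.1515 112.9814 104.1515 112.9814 104.1515 112.9814
tree:
13.2168
20.9686 7.6412
29.7985 12.8664 3.8510
37.9384 20.9686 7.0149 1.5363
45.4421 29.7985 12.3717 3.1086 0.3767
52.3594 37.9384 20.9686 6.1308 0.8833 0.0000
58.7360 45.4421 29.7985 11.6592 2.0713 0.0000 0.0000
64.6143 52.3594 37.9384 20.9686 4.8572 0.0000 0.0000 0.0000
70.0332 58.7360 45.4421 29.7985 11.3900 0.0000 0.0000 0.0000 0.0000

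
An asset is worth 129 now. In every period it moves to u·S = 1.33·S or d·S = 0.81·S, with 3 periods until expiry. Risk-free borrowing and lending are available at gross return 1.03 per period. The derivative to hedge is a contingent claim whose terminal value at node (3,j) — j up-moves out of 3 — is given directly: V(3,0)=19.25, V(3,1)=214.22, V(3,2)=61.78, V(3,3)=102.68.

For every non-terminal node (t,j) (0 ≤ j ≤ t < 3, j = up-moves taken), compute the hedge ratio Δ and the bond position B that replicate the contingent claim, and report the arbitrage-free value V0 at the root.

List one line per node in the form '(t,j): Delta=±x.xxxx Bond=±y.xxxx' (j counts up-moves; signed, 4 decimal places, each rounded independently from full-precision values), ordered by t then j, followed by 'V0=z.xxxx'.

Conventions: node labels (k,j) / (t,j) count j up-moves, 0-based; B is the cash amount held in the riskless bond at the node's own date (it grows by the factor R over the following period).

Arbitrage-free pricing uses the up-move probability p* = (R−d)/(u−d) = 0.4231, discounting each step at R = 1.03.
Terminal payoffs: V(3,0)=19.2500, V(3,1)=214.2200, V(3,2)=61.7800, V(3,3)=102.6800
  t=2,j=0: stock 84.6369 → up 112.5671 (V=214.2200), down 68.5559 (V=19.2500). Price 98.7741; hedge Δ=4.4300, bond B=-276.1682.
  t=2,j=1: stock 138.9717 → up 184.8324 (V=61.7800), down 112.5671 (V=214.2200). Price 145.3652; hedge Δ=-2.1094, bond B=438.5190.
  t=2,j=2: stock 228.1881 → up 303.4902 (V=102.6800), down 184.8324 (V=61.7800). Price 76.7804; hedge Δ=0.3447, bond B=-1.8734.
  t=1,j=0: stock 104.4900 → up 138.9717 (V=145.3652), down 84.6369 (V=98.7741). Price 115.0347; hedge Δ=0.8575, bond B=25.4364.
  t=1,j=1: stock 171.5700 → up 228.1881 (V=76.7804), down 138.9717 (V=145.3652). Price 112.9598; hedge Δ=-0.7687, bond B=244.8536.
  t=0,j=0: stock 129.0000 → up 171.5700 (V=112.9598), down 104.4900 (V=115.0347). Price 110.8319; hedge Δ=-0.0309, bond B=114.8221.
Check: Δ(0,0)·S0 + B(0,0) = 110.8319 = V0.

(0,0): Delta=-0.0309 Bond=114.8221
(1,0): Delta=0.8575 Bond=25.4364
(1,1): Delta=-0.7687 Bond=244.8536
(2,0): Delta=4.4300 Bond=-276.1682
(2,1): Delta=-2.1094 Bond=438.5190
(2,2): Delta=0.3447 Bond=-1.8734
V0=110.8319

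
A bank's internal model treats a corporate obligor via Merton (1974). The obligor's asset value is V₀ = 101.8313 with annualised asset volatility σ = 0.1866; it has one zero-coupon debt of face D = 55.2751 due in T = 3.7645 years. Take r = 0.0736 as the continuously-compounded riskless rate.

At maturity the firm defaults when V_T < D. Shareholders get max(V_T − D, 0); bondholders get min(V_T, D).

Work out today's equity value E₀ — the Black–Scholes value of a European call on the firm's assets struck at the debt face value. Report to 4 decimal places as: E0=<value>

E0=59.9866

Equity is a call on the firm's assets struck at D = 55.2751:
d₁ = [ln(V₀/D) + (r + σ²/2)T] / (σ√T)
   = [ln(101.8313/55.2751) + (0.0736 + 0.5·0.1866²)·3.7645] / (0.1866·√3.7645)
   = [0.610995 + 0.342606] / 0.362047 = 2.633914
d₂ = d₁ − σ√T = 2.633914 − 0.362047 = 2.271866
N(d₁) = 0.995780,  N(d₂) = 0.988453,  e^(−rT) = 0.758004
E₀ = V₀·N(d₁) − D·e^(−rT)·N(d₂)
   = 101.8313·0.995780 − 55.2751·0.758004·0.988453 = 59.986631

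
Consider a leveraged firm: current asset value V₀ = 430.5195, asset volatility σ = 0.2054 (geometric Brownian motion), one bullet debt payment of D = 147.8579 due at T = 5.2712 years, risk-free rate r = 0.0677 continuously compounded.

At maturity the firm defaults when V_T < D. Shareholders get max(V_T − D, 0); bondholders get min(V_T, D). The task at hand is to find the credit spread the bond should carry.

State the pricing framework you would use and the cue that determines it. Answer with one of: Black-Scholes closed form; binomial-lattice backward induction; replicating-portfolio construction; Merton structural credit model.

Key observation: the asked-for credit quantity lives on the firm's capital structure — asset value, asset volatility, debt face 147.8579 — which is the structural model's domain.

framework: Merton structural credit model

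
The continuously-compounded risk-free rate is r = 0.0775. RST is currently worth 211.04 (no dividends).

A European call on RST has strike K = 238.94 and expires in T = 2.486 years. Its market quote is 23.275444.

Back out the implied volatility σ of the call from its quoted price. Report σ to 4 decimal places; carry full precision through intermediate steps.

sigma = 0.1193

At σ = 0.1193 the Black–Scholes value reproduces the quote:
σ√T = 0.1193·√2.486 = 0.188101
d₁ = (ln(S/K) + (r+σ²/2)T) / (σ√T) = (ln(211.04/238.94) + (0.0775+0.1193²/2)·2.486) / 0.188101 = (-0.124165 + 0.210356) / 0.188101 = 0.458218
d₂ = d₁ − σ√T = 0.458218 − 0.188101 = 0.270117
e^{−rT} = 0.824758
N(d₁) = 0.676602,  N(d₂) = 0.606465
V = S·N(d₁) − K·e^{−rT}·N(d₂) = 142.790086 − 119.514642 = 23.275444 (the quoted price), and the Black–Scholes price is strictly increasing in σ, so σ is unique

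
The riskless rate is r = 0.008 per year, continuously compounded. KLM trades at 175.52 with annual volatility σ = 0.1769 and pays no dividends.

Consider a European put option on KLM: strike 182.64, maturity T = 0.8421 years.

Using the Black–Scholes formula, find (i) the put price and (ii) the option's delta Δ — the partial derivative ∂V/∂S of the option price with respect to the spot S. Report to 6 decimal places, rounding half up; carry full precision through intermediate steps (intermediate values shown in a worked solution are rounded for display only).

price = 14.729615
Δ = -0.548663

σ√T = 0.1769·√0.8421 = 0.162334
d₁ = (ln(S/K) + (r+σ²/2)T) / (σ√T) = (ln(175.52/182.64) + (0.008+0.1769²/2)·0.8421) / 0.162334 = (-0.039764 + 0.019913) / 0.162334 = -0.122285
d₂ = d₁ − σ√T = -0.122285 − 0.162334 = -0.284619
e^{−rT} = 0.993286
N(−d₁) = 0.548663,  N(−d₂) = 0.612032
Put price V = K·e^{−rT}·N(−d₂) − S·N(−d₁) = 111.031010 − 96.301394 = 14.729615
Δ = −N(−d₁) = -0.548663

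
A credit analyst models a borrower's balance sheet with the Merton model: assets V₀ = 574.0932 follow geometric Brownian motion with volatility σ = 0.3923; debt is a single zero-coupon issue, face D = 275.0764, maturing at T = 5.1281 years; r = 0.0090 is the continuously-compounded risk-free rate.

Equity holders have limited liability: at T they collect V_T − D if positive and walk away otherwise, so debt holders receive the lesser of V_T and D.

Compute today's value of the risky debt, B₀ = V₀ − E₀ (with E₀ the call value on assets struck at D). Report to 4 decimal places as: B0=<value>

Equity is a call on the firm's assets struck at D = 275.0764:
d₁ = [ln(V₀/D) + (r + σ²/2)T] / (σ√T)
   = [ln(574.0932/275.0764) + (0.0090 + 0.5·0.3923²)·5.1281] / (0.3923·√5.1281)
   = [0.735743 + 0.440758] / 0.888375 = 1.324329
d₂ = d₁ − σ√T = 1.324329 − 0.888375 = 0.435953
N(d₁) = 0.907303,  N(d₂) = 0.668565,  e^(−rT) = 0.954896
E₀ = V₀·N(d₁) − D·e^(−rT)·N(d₂)
   = 574.0932·0.907303 − 275.0764·0.954896·0.668565 = 345.265069
B₀ = V₀ − E₀ = 574.0932 − 345.265069 = 228.828131

B0=228.8281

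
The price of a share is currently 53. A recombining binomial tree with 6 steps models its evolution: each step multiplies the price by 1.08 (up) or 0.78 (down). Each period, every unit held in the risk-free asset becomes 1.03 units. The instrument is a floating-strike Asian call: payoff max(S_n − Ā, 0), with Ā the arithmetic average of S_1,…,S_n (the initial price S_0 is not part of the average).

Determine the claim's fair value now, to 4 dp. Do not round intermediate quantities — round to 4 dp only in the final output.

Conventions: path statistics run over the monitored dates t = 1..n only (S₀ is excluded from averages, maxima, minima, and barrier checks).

price = 5.4293

Risk-neutral up-probability p* = (R−d)/(u−d) = (1.03−0.78)/(1.08−0.78) = 0.8333; the claim prices as the p*-weighted sum of path payoffs discounted by R^6.
Enumerate all 2^6 = 64 price paths (U = up ×1.08, D = down ×0.78); each path with k up-moves has probability p*^k·(1−p*)^(6−k).
DDDDDD: Ā=24.2653, payoff=0.0000, prob=0.000021
UDDDDD: Ā=33.5982, payoff=0.0000, prob=0.000107
DUDDDD: Ā=30.9482, payoff=0.0000, prob=0.000107
UUDDDD: Ā=42.8513, payoff=0.0000, prob=0.000536
DDUDDD: Ā=28.8812, payoff=0.0000, prob=0.000107
UDUDDD: Ā=39.9893, payoff=0.0000, prob=0.000536
DUUDDD: Ā=37.3393, payoff=0.0000, prob=0.000536
UUUDDD: Ā=51.7006, payoff=0.0000, prob=0.002679
DDDUDD: Ā=27.2689, payoff=0.0000, prob=0.000107
UDDUDD: Ā=37.7569, payoff=0.0000, prob=0.000536
DUDUDD: Ā=35.1069, payoff=0.0000, prob=0.000536
UUDUDD: Ā=48.6096, payoff=0.0000, prob=0.002679
DDUUDD: Ā=33.0399, payoff=0.0000, prob=0.000536
UDUUDD: Ā=45.7476, payoff=0.0000, prob=0.002679
DUUUDD: Ā=43.0976, payoff=0.0000, prob=0.002679
UUUUDD: Ā=59.6736, payoff=0.0000, prob=0.013396
DDDDUD: Ā=26.0113, payoff=0.0000, prob=0.000107
UDDDUD: Ā=36.0157, payoff=0.0000, prob=0.000536
DUDDUD: Ā=33.3657, payoff=0.0000, prob=0.000536
UUDDUD: Ā=46.1987, payoff=0.0000, prob=0.002679
DDUDUD: Ā=31.2987, payoff=0.0000, prob=0.000536
UDUDUD: Ā=43.3367, payoff=0.0000, prob=0.002679
DUUDUD: Ā=40.6867, payoff=0.0000, prob=0.002679
UUUDUD: Ā=56.3354, payoff=0.0000, prob=0.013396
DDDUUD: Ā=29.6864, payoff=0.0000, prob=0.000536
UDDUUD: Ā=41.1043, payoff=0.0000, prob=0.002679
DUDUUD: Ā=38.4543, payoff=0.0000, prob=0.002679
UUDUUD: Ā=53.2444, payoff=0.0000, prob=0.013396
DDUUUD: Ā=36.3873, payoff=0.0000, prob=0.002679
UDUUUD: Ā=50.3824, payoff=0.0000, prob=0.013396
DUUUUD: Ā=47.7324, payoff=0.0000, prob=0.013396
UUUUUD: Ā=66.0910, payoff=0.0000, prob=0.066980
DDDDDU: Ā=25.0304, payoff=0.0000, prob=0.000107
UDDDDU: Ā=34.6575, payoff=0.0000, prob=0.000536
DUDDDU: Ā=32.0075, payoff=0.0000, prob=0.000536
UUDDDU: Ā=44.3181, payoff=0.0000, prob=0.002679
DDUDDU: Ā=29.9405, payoff=0.0000, prob=0.000536
UDUDDU: Ā=41.4561, payoff=0.0000, prob=0.002679
DUUDDU: Ā=38.8061, payoff=0.0000, prob=0.002679
UUUDDU: Ā=53.7316, payoff=0.0000, prob=0.013396
DDDUDU: Ā=28.3283, payoff=0.0000, prob=0.000536
UDDUDU: Ā=39.2238, payoff=0.0000, prob=0.002679
DUDUDU: Ā=36.5738, payoff=0.0000, prob=0.002679
UUDUDU: Ā=50.6406, payoff=0.0000, prob=0.013396
DDUUDU: Ā=34.5068, payoff=0.0000, prob=0.002679
UDUUDU: Ā=47.7786, payoff=0.0000, prob=0.013396
DUUUDU: Ā=45.1286, payoff=0.0000, prob=0.013396
UUUUDU: Ā=62.4857, payoff=0.0000, prob=0.066980
DDDDUU: Ā=27.0707, payoff=0.0000, prob=0.000536
UDDDUU: Ā=37.4825, payoff=0.0000, prob=0.002679
DUDDUU: Ā=34.8325, payoff=0.0000, prob=0.002679
UUDDUU: Ā=48.2296, payoff=0.0000, prob=0.013396
DDUDUU: Ā=32.7655, payoff=0.0000, prob=0.002679
UDUDUU: Ā=45.3676, payoff=0.0000, prob=0.013396
DUUDUU: Ā=42.7176, payoff=1.1516, prob=0.013396
UUUDUU: Ā=59.1475, payoff=1.5945, prob=0.066980
DDDUUU: Ā=31.1533, payoff=0.5301, prob=0.002679
UDDUUU: Ā=43.1353, payoff=0.7340, prob=0.013396
DUDUUU: Ā=40.4853, payoff=3.3840, prob=0.013396
UUDUUU: Ā=56.0566, payoff=4.6855, prob=0.066980
DDUUUU: Ā=38.4183, payoff=5.4510, prob=0.013396
UDUUUU: Ā=53.1946, payoff=7.5475, prob=0.066980
DUUUUU: Ā=50.5446, payoff=10.1975, prob=0.066980
UUUUUU: Ā=69.9848, payoff=14.1196, prob=0.334898
Price = Σ prob·payoff / R^6 = 6.482828 / 1.194052 = 5.4293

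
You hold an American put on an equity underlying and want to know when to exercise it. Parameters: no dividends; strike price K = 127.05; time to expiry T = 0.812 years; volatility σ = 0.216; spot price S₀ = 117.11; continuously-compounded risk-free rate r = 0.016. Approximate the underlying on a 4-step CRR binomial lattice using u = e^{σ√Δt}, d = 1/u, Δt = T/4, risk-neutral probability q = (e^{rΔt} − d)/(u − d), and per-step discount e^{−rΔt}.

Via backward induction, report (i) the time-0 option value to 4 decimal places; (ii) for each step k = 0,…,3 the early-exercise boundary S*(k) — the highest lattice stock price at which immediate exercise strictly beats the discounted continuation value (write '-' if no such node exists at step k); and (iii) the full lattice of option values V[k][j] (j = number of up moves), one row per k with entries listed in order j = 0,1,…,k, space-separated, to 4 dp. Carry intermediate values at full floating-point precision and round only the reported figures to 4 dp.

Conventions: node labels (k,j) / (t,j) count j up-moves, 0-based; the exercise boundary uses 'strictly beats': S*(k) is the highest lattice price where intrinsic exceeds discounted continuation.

params: Δt=0.20300 u=1.10221 d=0.90727 q=0.49238 e^(-rΔt)=0.99676
t_4 payoffs: 47.7027 30.6531 9.9400 0.0000 0.0000
t_3: node(3,0) S=87.4576 payoff=39.5924 vs cont=39.1804 → 39.5924 [stop]  node(3,1) S=106.2499 payoff=20.8001 vs cont=20.3881 → 20.8001 [stop]  node(3,2) S=129.0802 payoff=0.0000 vs cont=5.0294 → 5.0294 [wait]  node(3,3) S=156.8160 payoff=0.0000 vs cont=0.0000 → 0.0000 [wait]  ⇒ S*(3)=106.2499
t_2: node(2,0) S=96.3969 payoff=30.6531 vs cont=30.2411 → 30.6531 [stop]  node(2,1) S=117.1100 payoff=9.9400 vs cont=12.9927 → 12.9927 [wait]  node(2,2) S=142.2738 payoff=0.0000 vs cont=2.5448 → 2.5448 [wait]  ⇒ S*(2)=96.3969
t_1: node(1,0) S=106.2499 payoff=20.8001 vs cont=21.8863 → 21.8863 [wait]  node(1,1) S=129.0802 payoff=0.0000 vs cont=7.8229 → 7.8229 [wait]  ⇒ S*(1)=-
t_0: node(0,0) S=117.1100 payoff=9.9400 vs cont=14.9133 → 14.9133 [wait]  ⇒ S*(0)=-

price = 14.9133
boundary = - - 96.3969 106.2499
tree:
14.9133
21.8863 7.8229
30.6531 12.9927 2.5448
39.5924 20.8001 5.0294 0.0000
47.7027 30.6531 9.9400 0.0000 0.0000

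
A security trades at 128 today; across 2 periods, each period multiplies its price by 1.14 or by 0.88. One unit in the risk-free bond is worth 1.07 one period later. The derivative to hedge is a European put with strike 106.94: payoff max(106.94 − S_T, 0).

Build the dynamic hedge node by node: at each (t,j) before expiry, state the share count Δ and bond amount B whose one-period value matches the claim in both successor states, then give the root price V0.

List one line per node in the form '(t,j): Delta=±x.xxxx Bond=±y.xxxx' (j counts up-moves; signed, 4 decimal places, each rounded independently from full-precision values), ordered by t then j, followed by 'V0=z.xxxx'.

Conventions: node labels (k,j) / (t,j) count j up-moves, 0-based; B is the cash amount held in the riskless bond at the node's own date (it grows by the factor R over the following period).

Arbitrage-free pricing uses the up-move probability p* = (R−d)/(u−d) = 0.7308, discounting each step at R = 1.07.
At maturity the claim pays: V(2,0)=7.8168, V(2,1)=0.0000, V(2,2)=0.0000
(1,0): S=112.6400. Δ = (V_up−V_dn)/(S_up−S_dn) = (0.0000−7.8168)/(128.4096−99.1232) = -0.2669. V = [p*·0.0000 + (1−p*)·7.8168]/1.07 = 1.9668. B = V − Δ·S = 32.0315.
(1,1): S=145.9200. Δ = (V_up−V_dn)/(S_up−S_dn) = (0.0000−0.0000)/(166.3488−128.4096) = 0.0000. V = [p*·0.0000 + (1−p*)·0.0000]/1.07 = 0.0000. B = V − Δ·S = 0.0000.
(0,0): S=128.0000. Δ = (V_up−V_dn)/(S_up−S_dn) = (0.0000−1.9668)/(145.9200−112.6400) = -0.0591. V = [p*·0.0000 + (1−p*)·1.9668]/1.07 = 0.4949. B = V − Δ·S = 8.0597.
As a check, the time-0 holding Δ(0,0)·S0 + B(0,0) comes to 0.4949 — exactly V0.

(0,0): Delta=-0.0591 Bond=8.0597
(1,0): Delta=-0.2669 Bond=32.0315
(1,1): Delta=0.0000 Bond=0.0000
V0=0.4949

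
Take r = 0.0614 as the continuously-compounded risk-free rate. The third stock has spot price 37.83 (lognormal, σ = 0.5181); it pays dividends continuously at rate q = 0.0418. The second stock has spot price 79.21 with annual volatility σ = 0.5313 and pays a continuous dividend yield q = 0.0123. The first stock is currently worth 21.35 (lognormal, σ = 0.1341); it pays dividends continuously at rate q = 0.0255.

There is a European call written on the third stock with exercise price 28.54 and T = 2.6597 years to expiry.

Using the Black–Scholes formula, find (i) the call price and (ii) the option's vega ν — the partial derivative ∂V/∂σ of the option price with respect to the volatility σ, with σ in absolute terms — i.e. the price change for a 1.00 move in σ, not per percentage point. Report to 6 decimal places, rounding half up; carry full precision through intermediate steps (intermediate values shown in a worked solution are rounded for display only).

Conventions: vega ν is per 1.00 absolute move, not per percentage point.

σ√T = 0.5181·√2.6597 = 0.844948
d₁ = (ln(S/K) + (r−q+σ²/2)T) / (σ√T) = (ln(37.83/28.54) + (0.0614−0.0418+0.5181²/2)·2.6597) / 0.844948 = (0.281796 + 0.409099) / 0.844948 = 0.817677
d₂ = d₁ − σ√T = 0.817677 − 0.844948 = -0.027271
e^{−rT} = 0.849332
e^{−qT} = 0.894782
N(d₁) = 0.793229,  N(d₂) = 0.489122
Call price V = S·e^{−qT}·N(d₁) − K·e^{−rT}·N(d₂) = 26.850484 − 11.856276 = 14.994208
φ(d₁) = (1/√(2π))·e^{−d₁²/2} = 0.285579
ν = S·e^{−qT}·φ(d₁)·√T = 15.765079

price = 14.994208
ν = 15.765079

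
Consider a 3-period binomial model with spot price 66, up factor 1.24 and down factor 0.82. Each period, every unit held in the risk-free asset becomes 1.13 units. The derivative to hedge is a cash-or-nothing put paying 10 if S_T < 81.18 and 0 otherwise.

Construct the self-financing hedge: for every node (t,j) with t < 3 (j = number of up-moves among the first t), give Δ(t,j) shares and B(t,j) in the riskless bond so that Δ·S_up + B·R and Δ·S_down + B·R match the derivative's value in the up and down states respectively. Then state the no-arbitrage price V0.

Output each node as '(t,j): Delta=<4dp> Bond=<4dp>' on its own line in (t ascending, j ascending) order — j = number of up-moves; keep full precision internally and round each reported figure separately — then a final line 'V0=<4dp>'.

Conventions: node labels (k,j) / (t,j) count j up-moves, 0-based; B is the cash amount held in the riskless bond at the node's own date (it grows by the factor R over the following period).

(0,0): Delta=-0.1092 Bond=8.3862
(1,0): Delta=-0.2874 Bond=19.1169
(1,1): Delta=-0.0674 Bond=6.0556
(2,0): Delta=0.0000 Bond=8.8496
(2,1): Delta=-0.3548 Bond=26.1273
(2,2): Delta=0.0000 Bond=0.0000
V0=1.1772

No-arbitrage ⇒ martingale measure with p* = (R−d)/(u−d) = 0.7381.
At maturity the claim pays: V(3,0)=10.0000, V(3,1)=10.0000, V(3,2)=0.0000, V(3,3)=0.0000
(2,0): S=44.3784. Δ = (V_up−V_dn)/(S_up−S_dn) = (10.0000−10.0000)/(55.0292−36.3903) = 0.0000. V = [p*·10.0000 + (1−p*)·10.0000]/1.13 = 8.8496. B = V − Δ·S = 8.8496.
(2,1): S=67.1088. Δ = (V_up−V_dn)/(S_up−S_dn) = (0.0000−10.0000)/(83.2149−55.0292) = -0.3548. V = [p*·0.0000 + (1−p*)·10.0000]/1.13 = 2.3177. B = V − Δ·S = 26.1273.
(2,2): S=101.4816. Δ = (V_up−V_dn)/(S_up−S_dn) = (0.0000−0.0000)/(125.8372−83.2149) = 0.0000. V = [p*·0.0000 + (1−p*)·0.0000]/1.13 = 0.0000. B = V − Δ·S = 0.0000.
(1,0): S=54.1200. Δ = (V_up−V_dn)/(S_up−S_dn) = (2.3177−8.8496)/(67.1088−44.3784) = -0.2874. V = [p*·2.3177 + (1−p*)·8.8496]/1.13 = 3.5650. B = V − Δ·S = 19.1169.
(1,1): S=81.8400. Δ = (V_up−V_dn)/(S_up−S_dn) = (0.0000−2.3177)/(101.4816−67.1088) = -0.0674. V = [p*·0.0000 + (1−p*)·2.3177]/1.13 = 0.5372. B = V − Δ·S = 6.0556.
(0,0): S=66.0000. Δ = (V_up−V_dn)/(S_up−S_dn) = (0.5372−3.5650)/(81.8400−54.1200) = -0.1092. V = [p*·0.5372 + (1−p*)·3.5650]/1.13 = 1.1772. B = V − Δ·S = 8.3862.
As a check, the time-0 holding Δ(0,0)·S0 + B(0,0) comes to 1.1772 — exactly V0.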